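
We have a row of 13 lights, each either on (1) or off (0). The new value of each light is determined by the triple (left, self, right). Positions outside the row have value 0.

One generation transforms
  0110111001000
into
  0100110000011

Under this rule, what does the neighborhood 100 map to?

0

At position 7 the neighborhood is 100; the next row has 0 there.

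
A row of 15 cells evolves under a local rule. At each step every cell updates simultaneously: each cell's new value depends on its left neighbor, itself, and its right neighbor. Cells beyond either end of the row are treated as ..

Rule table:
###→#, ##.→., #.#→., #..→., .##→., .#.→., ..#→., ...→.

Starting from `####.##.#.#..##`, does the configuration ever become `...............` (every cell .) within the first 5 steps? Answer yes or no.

yes

.##............
...............
all cells are . at step 2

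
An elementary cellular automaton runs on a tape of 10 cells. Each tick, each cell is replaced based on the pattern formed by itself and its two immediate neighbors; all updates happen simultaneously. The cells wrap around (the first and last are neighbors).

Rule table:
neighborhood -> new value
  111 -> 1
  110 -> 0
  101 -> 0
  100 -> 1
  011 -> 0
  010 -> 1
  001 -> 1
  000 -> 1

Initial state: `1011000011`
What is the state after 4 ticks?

0101111000

0000111101
1111011001
1110000110
0101111000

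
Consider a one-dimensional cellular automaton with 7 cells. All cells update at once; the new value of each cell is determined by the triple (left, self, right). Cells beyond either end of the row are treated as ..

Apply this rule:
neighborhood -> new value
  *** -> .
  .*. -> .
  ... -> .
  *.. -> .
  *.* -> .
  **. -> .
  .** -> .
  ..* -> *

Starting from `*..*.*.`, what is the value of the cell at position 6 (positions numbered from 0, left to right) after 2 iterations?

.

..*....
.*.....
position 6 holds .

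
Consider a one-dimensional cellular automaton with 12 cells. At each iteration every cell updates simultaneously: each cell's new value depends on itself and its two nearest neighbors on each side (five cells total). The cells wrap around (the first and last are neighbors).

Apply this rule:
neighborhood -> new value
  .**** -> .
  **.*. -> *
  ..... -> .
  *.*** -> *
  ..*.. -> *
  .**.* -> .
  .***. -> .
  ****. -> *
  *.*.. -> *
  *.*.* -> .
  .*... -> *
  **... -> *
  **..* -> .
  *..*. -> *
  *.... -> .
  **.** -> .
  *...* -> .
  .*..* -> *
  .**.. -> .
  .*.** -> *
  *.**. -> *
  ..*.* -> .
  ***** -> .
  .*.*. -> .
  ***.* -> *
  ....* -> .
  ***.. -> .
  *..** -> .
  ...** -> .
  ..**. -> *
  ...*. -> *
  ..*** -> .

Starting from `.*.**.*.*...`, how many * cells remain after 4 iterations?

6

iteration 1: *.**.*..**..
iteration 2: .**.***.*..*
iteration 3: **..*.*****.
iteration 4: *..*.**..**.
count of *: 6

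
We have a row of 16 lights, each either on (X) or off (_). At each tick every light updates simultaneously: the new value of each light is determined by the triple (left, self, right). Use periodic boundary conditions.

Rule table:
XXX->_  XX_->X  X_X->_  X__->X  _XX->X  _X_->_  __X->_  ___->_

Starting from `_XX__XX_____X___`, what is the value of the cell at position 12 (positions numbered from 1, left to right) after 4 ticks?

_

_XXX_XXX_____X__
_X_X_X_XX_____X_
_______XXX_____X
X______X_XX_____
position 12 holds _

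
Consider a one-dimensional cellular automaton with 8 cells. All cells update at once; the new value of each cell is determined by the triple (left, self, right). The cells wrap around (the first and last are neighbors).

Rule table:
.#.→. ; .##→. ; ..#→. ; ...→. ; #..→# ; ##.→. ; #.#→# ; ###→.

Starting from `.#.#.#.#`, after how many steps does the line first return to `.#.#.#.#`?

step 1: #.#.#.#.
step 2: .#.#.#.#

2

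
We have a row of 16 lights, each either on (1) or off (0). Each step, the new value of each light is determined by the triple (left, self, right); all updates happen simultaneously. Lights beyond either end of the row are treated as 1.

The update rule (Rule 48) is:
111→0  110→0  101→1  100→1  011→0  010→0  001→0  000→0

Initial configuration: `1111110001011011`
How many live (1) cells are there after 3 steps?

4

0000001000100100
1000000100010010
0100000010001001
count of 1: 4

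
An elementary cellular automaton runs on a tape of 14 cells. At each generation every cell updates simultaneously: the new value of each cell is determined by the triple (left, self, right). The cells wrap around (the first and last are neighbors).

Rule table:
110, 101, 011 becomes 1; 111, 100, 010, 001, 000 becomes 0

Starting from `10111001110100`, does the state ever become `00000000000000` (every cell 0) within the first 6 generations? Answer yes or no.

01101001011000
01110000111000
01010000101000
00100000010000
00000000000000
all cells are 0 at generation 5

yes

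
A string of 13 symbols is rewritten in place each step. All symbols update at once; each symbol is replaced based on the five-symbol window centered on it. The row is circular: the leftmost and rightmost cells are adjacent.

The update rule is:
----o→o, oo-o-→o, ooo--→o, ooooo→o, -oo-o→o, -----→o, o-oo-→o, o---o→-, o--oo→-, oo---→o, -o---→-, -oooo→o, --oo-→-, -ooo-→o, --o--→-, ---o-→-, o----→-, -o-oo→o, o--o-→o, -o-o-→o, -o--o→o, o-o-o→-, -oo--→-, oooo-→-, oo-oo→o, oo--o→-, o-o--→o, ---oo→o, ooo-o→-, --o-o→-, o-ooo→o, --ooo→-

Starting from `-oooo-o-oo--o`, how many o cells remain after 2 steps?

8

step 1: ooo--o-oo--o-
step 2: ooo-o-oo--o-o
count of o: 8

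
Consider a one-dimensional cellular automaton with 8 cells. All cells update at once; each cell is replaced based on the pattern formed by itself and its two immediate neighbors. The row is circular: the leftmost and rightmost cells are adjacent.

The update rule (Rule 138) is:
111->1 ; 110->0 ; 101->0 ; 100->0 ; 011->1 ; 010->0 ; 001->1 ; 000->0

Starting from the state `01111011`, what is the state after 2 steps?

11100100

01110010
11100100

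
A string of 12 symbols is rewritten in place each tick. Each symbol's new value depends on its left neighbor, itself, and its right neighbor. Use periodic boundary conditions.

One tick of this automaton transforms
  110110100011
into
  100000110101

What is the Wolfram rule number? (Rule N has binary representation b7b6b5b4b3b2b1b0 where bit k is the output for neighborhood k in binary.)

position 0: 111 → 1  (bit 7 = 1)
position 1: 110 → 0  (bit 6 = 0)
position 2: 101 → 0  (bit 5 = 0)
position 7: 100 → 1  (bit 4 = 1)
position 3: 011 → 0  (bit 3 = 0)
position 6: 010 → 1  (bit 2 = 1)
position 9: 001 → 1  (bit 1 = 1)
position 8: 000 → 0  (bit 0 = 0)
bits b7..b0 = 10010110 = 150

150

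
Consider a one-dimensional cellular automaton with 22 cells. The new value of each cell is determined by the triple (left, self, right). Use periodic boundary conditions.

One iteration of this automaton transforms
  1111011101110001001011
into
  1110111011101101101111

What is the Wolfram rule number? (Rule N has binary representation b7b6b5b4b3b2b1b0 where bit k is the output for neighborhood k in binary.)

189

position 0: 111 → 1  (bit 7 = 1)
position 3: 110 → 0  (bit 6 = 0)
position 4: 101 → 1  (bit 5 = 1)
position 12: 100 → 1  (bit 4 = 1)
position 5: 011 → 1  (bit 3 = 1)
position 15: 010 → 1  (bit 2 = 1)
position 14: 001 → 0  (bit 1 = 0)
position 13: 000 → 1  (bit 0 = 1)
bits b7..b0 = 10111101 = 189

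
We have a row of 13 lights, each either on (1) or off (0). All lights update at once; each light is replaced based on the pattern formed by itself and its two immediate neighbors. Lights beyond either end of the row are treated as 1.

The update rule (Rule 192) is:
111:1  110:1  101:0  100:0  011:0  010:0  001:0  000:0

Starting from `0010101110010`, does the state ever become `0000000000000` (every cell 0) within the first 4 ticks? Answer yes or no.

tick 1: 0000000110000
tick 2: 0000000010000
tick 3: 0000000000000
all cells are 0 at tick 3

yes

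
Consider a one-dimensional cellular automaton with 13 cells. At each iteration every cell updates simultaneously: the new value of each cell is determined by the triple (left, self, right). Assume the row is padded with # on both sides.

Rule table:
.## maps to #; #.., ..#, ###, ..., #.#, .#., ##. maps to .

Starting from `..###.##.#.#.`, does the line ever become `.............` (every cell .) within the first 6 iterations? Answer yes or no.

..#...#......
.............
all cells are . at iteration 2

yes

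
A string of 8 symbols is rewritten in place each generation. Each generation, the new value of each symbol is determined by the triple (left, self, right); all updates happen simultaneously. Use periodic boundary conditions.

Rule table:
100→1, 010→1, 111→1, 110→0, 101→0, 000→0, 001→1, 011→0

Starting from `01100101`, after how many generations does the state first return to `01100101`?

4

generation 1: 00011101
generation 2: 10101001
generation 3: 00101110
generation 4: 01100101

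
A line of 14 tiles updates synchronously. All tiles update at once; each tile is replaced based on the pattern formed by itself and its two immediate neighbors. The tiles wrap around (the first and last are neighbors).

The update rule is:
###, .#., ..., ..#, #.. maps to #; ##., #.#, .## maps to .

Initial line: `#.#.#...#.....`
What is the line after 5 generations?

#.#.###.###.##

generation 1: #.#.##########
generation 2: ..#..#########
generation 3: #####.#######.
generation 4: .###...#####..
generation 5: #.#.###.###.##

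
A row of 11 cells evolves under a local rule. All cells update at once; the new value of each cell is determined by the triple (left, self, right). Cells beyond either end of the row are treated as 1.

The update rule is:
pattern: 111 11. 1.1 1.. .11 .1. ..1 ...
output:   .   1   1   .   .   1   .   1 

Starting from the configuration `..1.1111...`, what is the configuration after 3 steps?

.1.1111....

..11...1.1.
...1.1.1111
.1.1111....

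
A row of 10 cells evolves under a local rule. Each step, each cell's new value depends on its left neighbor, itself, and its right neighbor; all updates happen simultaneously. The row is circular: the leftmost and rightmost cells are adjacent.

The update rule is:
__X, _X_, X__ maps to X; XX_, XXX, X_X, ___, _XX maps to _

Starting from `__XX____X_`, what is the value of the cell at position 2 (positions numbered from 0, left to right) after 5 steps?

_X__X__XXX
_XXXXXX___
X______X__
XX____XXXX
__X__X____
position 2 holds X

X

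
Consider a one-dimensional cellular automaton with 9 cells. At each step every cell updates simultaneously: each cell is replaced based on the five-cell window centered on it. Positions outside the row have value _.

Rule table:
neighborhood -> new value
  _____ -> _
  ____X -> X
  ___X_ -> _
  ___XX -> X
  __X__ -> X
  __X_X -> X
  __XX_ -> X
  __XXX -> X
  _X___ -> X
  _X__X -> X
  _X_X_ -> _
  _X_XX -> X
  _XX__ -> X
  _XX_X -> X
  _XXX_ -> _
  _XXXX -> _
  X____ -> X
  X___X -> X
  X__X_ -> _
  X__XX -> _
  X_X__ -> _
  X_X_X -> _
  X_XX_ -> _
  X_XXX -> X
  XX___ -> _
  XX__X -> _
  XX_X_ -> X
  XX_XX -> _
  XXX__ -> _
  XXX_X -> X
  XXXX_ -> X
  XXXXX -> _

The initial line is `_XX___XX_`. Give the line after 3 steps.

X______XX

XXX_XXXX_
X_X_X_X__
X______XX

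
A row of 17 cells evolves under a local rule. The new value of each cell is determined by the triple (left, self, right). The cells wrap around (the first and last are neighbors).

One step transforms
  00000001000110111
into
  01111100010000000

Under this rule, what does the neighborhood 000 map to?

1

At position 1 the neighborhood is 000; the next row has 1 there.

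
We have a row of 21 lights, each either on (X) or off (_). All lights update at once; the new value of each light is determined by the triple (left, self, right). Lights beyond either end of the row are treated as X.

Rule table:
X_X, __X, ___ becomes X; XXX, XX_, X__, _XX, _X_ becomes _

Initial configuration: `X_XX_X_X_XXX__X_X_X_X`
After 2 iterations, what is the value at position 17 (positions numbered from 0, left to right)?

_X__X_X_X____X_X_X_X_
X__X_X_X__XXX_X_X_X_X
position 17 holds _

_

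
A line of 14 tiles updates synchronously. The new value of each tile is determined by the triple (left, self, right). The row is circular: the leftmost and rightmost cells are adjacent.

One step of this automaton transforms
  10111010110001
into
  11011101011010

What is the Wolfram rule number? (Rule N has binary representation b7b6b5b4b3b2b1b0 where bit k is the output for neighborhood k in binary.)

242

position 3: 111 → 1  (bit 7 = 1)
position 0: 110 → 1  (bit 6 = 1)
position 1: 101 → 1  (bit 5 = 1)
position 10: 100 → 1  (bit 4 = 1)
position 2: 011 → 0  (bit 3 = 0)
position 6: 010 → 0  (bit 2 = 0)
position 12: 001 → 1  (bit 1 = 1)
position 11: 000 → 0  (bit 0 = 0)
bits b7..b0 = 11110010 = 242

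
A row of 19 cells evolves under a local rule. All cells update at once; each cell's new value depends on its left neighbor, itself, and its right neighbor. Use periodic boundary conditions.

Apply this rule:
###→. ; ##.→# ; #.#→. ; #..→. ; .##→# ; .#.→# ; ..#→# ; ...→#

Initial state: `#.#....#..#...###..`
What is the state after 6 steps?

step 1: #.#.####.##.###.#.#
step 2: #.#.#..#.##.#.#.#.#
step 3: #.#.#.##.##.#.#.#.#
step 4: #.#.#.##.##.#.#.#.#  (fixed point — unchanged through step 6)

#.#.#.##.##.#.#.#.#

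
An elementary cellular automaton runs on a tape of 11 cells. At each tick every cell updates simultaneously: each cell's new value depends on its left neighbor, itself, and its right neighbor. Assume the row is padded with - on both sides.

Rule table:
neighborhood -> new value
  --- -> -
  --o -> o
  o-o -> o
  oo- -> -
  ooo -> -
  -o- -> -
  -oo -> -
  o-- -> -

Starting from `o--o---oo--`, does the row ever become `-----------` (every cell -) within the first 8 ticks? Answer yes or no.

--o---o----
-o---o-----
o---o------
---o-------
--o--------
-o---------
o----------
-----------
all cells are - at tick 8

yes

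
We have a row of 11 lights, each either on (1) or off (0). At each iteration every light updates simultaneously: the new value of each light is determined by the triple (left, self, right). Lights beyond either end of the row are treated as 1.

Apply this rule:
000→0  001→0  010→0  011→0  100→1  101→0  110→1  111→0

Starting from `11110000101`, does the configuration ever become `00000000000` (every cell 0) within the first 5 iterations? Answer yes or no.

00011000000
10001100000
11000110000
01100011000
00110001100
iteration 5 is 00110001100, still not uniform 0

no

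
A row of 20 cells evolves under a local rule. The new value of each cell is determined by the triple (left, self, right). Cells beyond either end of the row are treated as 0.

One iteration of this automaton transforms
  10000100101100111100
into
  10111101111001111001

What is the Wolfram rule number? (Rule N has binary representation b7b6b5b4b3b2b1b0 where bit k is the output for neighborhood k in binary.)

175

position 15: 111 → 1  (bit 7 = 1)
position 11: 110 → 0  (bit 6 = 0)
position 9: 101 → 1  (bit 5 = 1)
position 1: 100 → 0  (bit 4 = 0)
position 10: 011 → 1  (bit 3 = 1)
position 0: 010 → 1  (bit 2 = 1)
position 4: 001 → 1  (bit 1 = 1)
position 2: 000 → 1  (bit 0 = 1)
bits b7..b0 = 10101111 = 175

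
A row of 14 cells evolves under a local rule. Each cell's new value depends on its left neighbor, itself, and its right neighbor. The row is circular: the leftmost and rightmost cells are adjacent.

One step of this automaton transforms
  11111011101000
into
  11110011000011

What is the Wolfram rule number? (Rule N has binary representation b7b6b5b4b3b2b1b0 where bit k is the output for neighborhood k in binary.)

position 1: 111 → 1  (bit 7 = 1)
position 4: 110 → 0  (bit 6 = 0)
position 5: 101 → 0  (bit 5 = 0)
position 11: 100 → 0  (bit 4 = 0)
position 0: 011 → 1  (bit 3 = 1)
position 10: 010 → 0  (bit 2 = 0)
position 13: 001 → 1  (bit 1 = 1)
position 12: 000 → 1  (bit 0 = 1)
bits b7..b0 = 10001011 = 139

139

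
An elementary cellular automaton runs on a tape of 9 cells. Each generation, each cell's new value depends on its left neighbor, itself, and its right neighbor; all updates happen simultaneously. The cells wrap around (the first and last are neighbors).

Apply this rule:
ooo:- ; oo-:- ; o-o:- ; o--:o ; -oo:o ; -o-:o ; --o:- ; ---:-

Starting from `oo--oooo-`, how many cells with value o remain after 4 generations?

o-o-o----
o-o-oo---
o-o-o-o--
o-o-o-oo-
count of o: 5

5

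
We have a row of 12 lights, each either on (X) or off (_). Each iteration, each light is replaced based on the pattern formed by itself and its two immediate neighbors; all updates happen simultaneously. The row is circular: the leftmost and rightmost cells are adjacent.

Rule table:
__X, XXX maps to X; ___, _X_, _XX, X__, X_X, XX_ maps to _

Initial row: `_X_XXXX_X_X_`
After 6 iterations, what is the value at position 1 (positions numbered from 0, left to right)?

iteration 1: X___XX______
iteration 2: ___X_______X
iteration 3: __X_______X_
iteration 4: _X_______X__
iteration 5: X_______X___
iteration 6: _______X___X
position 1 holds _

_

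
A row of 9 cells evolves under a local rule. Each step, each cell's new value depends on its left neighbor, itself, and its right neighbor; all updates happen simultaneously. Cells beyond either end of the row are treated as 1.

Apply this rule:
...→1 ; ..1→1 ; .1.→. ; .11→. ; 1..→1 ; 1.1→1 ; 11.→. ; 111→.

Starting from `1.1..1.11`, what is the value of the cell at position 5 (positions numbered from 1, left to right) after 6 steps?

.1.11.1..
1.1..1.11  (repeats step 0; period 2)
step 6: 1.1..1.11
position 5 holds .

.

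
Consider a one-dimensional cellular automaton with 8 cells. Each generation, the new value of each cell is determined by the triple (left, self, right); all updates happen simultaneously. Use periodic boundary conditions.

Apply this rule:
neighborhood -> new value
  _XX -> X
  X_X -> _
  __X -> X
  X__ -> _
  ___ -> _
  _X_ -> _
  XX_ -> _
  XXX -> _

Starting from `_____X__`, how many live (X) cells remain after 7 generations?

1

____X___
___X____
__X_____
_X______
X_______
_______X
______X_
count of X: 1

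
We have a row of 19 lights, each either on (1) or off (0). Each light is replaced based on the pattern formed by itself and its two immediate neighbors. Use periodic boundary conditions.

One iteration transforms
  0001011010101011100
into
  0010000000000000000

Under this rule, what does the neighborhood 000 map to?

At position 0 the neighborhood is 000; the next row has 0 there.

0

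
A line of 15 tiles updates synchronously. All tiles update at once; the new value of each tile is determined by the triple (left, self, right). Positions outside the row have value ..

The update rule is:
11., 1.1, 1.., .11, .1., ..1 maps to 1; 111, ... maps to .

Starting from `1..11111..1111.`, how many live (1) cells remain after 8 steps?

step 1: 1111...1111..11
step 2: 1..11.11..11111
step 3: 11111111111...1
step 4: 1.........11.11
step 5: 11.......111111
step 6: 111.....11....1
step 7: 1.11...1111..11
step 8: 11111.11..11111
count of 1: 12

12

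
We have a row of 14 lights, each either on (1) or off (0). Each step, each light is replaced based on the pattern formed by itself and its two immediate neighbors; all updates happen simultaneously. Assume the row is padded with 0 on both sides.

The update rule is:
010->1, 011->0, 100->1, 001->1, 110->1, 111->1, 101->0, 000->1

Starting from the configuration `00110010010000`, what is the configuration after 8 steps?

11011111111111
01001111111111
11110111111111
01110011111111
10111101111111
10011100111111
11101111011111
01100111001111

01100111001111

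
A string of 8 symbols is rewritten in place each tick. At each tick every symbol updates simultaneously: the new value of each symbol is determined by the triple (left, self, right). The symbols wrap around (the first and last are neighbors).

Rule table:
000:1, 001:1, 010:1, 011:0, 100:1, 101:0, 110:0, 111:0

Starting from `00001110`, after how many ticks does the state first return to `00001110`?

tick 1: 11110001
tick 2: 00001110

2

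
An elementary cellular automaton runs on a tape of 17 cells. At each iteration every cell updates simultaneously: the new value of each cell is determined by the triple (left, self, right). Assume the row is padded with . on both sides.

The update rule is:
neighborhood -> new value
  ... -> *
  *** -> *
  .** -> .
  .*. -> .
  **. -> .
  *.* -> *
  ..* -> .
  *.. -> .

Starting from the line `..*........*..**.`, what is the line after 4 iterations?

*...******.......
..*..****..******
*.....**....****.
..***....**..**..

..***....**..**..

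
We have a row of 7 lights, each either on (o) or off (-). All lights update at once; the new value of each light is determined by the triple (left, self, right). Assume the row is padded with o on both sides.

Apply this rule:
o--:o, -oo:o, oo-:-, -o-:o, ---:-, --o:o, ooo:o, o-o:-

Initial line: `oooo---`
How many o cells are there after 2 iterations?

4

ooo-o-o
oo--o-o
count of o: 4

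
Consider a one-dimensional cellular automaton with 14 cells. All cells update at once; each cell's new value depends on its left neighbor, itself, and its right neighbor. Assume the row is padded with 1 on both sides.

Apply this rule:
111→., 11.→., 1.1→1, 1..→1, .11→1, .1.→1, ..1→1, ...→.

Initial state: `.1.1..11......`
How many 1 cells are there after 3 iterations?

6

1111111.1....1
.......111..11
1.....11..111.
count of 1: 6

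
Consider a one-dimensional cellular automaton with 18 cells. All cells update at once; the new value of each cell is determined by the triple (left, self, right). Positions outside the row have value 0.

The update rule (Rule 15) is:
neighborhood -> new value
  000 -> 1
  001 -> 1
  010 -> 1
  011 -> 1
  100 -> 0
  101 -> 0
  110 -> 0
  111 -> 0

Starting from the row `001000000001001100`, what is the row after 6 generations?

111011111111011001
100010000000010011
101110111111110110
101000100000000100
101011101111111101
101010001000000001

101010001000000001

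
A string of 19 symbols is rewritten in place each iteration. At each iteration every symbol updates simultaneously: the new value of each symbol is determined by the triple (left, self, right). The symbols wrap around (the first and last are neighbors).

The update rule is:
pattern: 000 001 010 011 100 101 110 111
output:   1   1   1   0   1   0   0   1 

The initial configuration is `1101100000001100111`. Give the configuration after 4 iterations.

iteration 1: 1000011111110011011
iteration 2: 0111101111101100001
iteration 3: 0011000111000011111
iteration 4: 1100111010111101110

1100111010111101110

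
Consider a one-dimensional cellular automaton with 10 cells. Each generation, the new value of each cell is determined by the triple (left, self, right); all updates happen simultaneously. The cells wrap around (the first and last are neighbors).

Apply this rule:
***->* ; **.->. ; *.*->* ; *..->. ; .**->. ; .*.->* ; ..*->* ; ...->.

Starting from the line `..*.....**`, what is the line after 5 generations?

...*...**.

.**....*..
*.....**..
*....*...*
....**..*.
...*...**.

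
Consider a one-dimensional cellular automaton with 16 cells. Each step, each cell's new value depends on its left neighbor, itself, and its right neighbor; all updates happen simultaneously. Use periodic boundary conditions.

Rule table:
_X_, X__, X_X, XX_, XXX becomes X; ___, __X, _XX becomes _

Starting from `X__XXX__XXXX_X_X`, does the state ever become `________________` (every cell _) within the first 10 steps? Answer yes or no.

XX__XXX__XXXXXX_
_XX__XXX__XXXXXX
X_XX__XXX__XXXXX
XX_XX__XXX__XXXX
XXX_XX__XXX__XXX
XXXX_XX__XXX__XX
XXXXX_XX__XXX__X
XXXXXX_XX__XXX__
_XXXXXX_XX__XXX_
__XXXXXX_XX__XXX
step 10 is __XXXXXX_XX__XXX, still not uniform _

no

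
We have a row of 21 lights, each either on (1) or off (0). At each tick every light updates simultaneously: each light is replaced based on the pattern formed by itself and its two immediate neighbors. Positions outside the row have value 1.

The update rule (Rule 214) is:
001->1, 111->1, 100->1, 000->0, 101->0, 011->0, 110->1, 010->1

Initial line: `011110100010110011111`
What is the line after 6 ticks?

001110110110011101111
110110010011101100111
110011111101100111011
111101111100111011001
111100111111011001110
111111011111001110110

111111011111001110110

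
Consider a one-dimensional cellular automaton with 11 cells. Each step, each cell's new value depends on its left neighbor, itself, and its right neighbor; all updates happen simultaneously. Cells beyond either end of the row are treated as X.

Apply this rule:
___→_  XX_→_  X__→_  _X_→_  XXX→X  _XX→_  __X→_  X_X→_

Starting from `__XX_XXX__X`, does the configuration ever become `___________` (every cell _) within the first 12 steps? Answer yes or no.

step 1: ______X____
step 2: ___________
all cells are _ at step 2

yes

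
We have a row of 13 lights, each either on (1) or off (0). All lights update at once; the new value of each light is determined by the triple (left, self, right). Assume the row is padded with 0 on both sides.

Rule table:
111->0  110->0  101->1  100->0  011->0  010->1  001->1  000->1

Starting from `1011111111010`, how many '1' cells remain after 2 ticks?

7

tick 1: 1100000000110
tick 2: 0001111111000
count of 1: 7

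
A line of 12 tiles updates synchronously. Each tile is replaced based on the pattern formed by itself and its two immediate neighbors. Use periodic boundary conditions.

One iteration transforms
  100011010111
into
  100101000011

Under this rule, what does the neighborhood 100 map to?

0

At position 1 the neighborhood is 100; the next row has 0 there.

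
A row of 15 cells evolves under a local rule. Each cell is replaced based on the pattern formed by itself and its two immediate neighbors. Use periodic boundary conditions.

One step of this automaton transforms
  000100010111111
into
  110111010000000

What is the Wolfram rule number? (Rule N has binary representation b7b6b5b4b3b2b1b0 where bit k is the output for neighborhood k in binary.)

21

position 10: 111 → 0  (bit 7 = 0)
position 14: 110 → 0  (bit 6 = 0)
position 8: 101 → 0  (bit 5 = 0)
position 0: 100 → 1  (bit 4 = 1)
position 9: 011 → 0  (bit 3 = 0)
position 3: 010 → 1  (bit 2 = 1)
position 2: 001 → 0  (bit 1 = 0)
position 1: 000 → 1  (bit 0 = 1)
bits b7..b0 = 00010101 = 21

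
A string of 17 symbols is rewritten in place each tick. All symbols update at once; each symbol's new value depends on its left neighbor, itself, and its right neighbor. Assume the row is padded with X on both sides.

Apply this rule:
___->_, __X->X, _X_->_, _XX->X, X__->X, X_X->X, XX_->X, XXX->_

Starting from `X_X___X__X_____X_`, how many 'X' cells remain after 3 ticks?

11

tick 1: XX_X_X_XX_X___X_X
tick 2: _XX_X_XXXX_X_X_XX
tick 3: XXXX_XX__XX_X_XX_
count of X: 11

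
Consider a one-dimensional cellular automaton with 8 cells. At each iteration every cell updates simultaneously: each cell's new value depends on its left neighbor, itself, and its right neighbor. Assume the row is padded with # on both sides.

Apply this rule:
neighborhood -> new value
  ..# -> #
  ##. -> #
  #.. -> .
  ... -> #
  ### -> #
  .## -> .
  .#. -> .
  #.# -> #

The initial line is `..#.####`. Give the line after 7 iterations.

######.#

.#.#.###
#.#.#.##
##.#.#.#
###.#.#.
####.#.#
#####.#.
######.#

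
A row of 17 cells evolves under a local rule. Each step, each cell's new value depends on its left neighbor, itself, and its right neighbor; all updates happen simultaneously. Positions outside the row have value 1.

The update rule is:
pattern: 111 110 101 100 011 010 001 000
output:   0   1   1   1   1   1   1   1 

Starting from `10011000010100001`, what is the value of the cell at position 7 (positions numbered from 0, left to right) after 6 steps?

0

11111111111111111
00000000000000000
11111111111111111  (repeats step 1; period 2)
step 6: 00000000000000000
position 7 holds 0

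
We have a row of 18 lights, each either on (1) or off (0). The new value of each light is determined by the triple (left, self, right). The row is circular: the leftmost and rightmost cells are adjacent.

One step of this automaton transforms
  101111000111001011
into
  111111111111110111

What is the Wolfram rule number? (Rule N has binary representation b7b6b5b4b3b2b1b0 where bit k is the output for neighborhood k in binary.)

position 3: 111 → 1  (bit 7 = 1)
position 0: 110 → 1  (bit 6 = 1)
position 1: 101 → 1  (bit 5 = 1)
position 6: 100 → 1  (bit 4 = 1)
position 2: 011 → 1  (bit 3 = 1)
position 14: 010 → 0  (bit 2 = 0)
position 8: 001 → 1  (bit 1 = 1)
position 7: 000 → 1  (bit 0 = 1)
bits b7..b0 = 11111011 = 251

251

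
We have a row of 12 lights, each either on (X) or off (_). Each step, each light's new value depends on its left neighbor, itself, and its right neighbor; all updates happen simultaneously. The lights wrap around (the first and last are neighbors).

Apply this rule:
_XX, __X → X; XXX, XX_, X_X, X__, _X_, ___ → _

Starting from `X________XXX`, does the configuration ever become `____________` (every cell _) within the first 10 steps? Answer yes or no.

________XX__
_______XX___
______XX____
_____XX_____
____XX______
___XX_______
__XX________
_XX_________
XX__________
X__________X
step 10 is X__________X, still not uniform _

no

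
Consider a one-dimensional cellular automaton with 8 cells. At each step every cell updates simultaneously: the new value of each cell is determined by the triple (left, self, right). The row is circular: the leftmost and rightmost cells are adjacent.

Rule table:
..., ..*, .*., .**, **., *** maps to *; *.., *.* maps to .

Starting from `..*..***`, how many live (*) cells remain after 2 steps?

step 1: .**.****
step 2: .**.****
count of *: 6

6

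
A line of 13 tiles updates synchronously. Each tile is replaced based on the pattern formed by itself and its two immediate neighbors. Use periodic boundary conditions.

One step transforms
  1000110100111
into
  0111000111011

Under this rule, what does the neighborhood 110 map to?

At position 0 the neighborhood is 110; the next row has 0 there.

0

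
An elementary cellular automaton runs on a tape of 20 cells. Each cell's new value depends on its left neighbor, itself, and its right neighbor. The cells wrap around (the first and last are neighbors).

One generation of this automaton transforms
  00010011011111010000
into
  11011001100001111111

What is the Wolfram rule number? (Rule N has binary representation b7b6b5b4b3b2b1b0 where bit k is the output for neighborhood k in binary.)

position 10: 111 → 0  (bit 7 = 0)
position 7: 110 → 1  (bit 6 = 1)
position 8: 101 → 1  (bit 5 = 1)
position 4: 100 → 1  (bit 4 = 1)
position 6: 011 → 0  (bit 3 = 0)
position 3: 010 → 1  (bit 2 = 1)
position 2: 001 → 0  (bit 1 = 0)
position 0: 000 → 1  (bit 0 = 1)
bits b7..b0 = 01110101 = 117

117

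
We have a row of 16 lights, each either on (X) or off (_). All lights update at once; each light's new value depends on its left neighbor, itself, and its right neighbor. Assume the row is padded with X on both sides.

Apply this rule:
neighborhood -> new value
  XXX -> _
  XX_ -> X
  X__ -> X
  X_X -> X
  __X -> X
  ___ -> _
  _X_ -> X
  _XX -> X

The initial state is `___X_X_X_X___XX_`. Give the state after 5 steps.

X_XXXXXXXXX_XXXX
XXX_______XXX___
__XX_____XX_XX_X
XXXXX___XXXXXXXX
____XX_XX_______

____XX_XX_______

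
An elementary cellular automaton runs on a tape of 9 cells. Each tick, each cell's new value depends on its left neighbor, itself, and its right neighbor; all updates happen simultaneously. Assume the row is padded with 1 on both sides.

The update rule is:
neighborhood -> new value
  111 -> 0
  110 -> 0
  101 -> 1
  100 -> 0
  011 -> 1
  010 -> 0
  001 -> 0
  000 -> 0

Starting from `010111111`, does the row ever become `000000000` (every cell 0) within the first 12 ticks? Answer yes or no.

tick 1: 101100000
tick 2: 011000000
tick 3: 110000000
tick 4: 000000000
all cells are 0 at tick 4

yes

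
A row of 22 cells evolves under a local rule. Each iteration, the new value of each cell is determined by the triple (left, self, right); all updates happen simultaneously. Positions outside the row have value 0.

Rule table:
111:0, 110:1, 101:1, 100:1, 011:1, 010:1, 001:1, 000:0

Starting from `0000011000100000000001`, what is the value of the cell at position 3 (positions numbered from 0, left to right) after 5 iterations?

iteration 1: 0000111101110000000011
iteration 2: 0001100111011000000111
iteration 3: 0011111101111100001101
iteration 4: 0110000111000110011111
iteration 5: 1111001101101111110001
position 3 holds 1

1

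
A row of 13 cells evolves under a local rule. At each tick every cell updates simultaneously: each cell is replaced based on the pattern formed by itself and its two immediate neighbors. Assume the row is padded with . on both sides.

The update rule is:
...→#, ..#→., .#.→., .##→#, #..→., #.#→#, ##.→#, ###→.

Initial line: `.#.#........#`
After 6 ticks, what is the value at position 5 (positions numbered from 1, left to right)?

#

..#..######..
#....#....#.#
..##...##..#.
#.##.#.##....
.####.###.###
.#..###.###.#
position 5 holds #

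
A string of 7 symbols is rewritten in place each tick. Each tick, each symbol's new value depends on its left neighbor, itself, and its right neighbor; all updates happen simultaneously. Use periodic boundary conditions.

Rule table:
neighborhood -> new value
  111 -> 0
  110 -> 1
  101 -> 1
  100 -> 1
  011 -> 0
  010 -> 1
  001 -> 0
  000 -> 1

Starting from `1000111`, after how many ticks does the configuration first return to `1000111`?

tick 1: 1110000
tick 2: 0011110
tick 3: 1000011
tick 4: 1111000
tick 5: 0001110
tick 6: 1100011
tick 7: 0111000
tick 8: 0001111
tick 9: 1100001
tick 10: 0111100
tick 11: 0000111
tick 12: 1110001
tick 13: 0011100
tick 14: 1000111

14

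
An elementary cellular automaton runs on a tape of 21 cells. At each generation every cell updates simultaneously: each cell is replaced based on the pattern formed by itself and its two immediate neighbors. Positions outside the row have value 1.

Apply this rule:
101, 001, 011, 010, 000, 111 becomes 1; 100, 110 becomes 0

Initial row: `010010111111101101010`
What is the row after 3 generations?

011111111101101111111

110111111111011011111
101111111110110111111
011111111101101111111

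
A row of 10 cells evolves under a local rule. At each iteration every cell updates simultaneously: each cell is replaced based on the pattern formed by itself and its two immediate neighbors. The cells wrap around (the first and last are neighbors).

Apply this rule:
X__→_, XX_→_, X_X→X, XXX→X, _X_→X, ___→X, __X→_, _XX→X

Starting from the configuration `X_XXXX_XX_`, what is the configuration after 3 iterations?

XXX_XX_XXX

XXXXX_XX_X
XXXX_XX_XX
XXX_XX_XXX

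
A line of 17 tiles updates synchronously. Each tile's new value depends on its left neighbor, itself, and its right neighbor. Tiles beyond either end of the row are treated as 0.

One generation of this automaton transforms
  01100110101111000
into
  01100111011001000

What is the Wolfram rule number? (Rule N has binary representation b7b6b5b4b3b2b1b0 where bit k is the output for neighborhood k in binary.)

104

position 11: 111 → 0  (bit 7 = 0)
position 2: 110 → 1  (bit 6 = 1)
position 7: 101 → 1  (bit 5 = 1)
position 3: 100 → 0  (bit 4 = 0)
position 1: 011 → 1  (bit 3 = 1)
position 8: 010 → 0  (bit 2 = 0)
position 0: 001 → 0  (bit 1 = 0)
position 15: 000 → 0  (bit 0 = 0)
bits b7..b0 = 01101000 = 104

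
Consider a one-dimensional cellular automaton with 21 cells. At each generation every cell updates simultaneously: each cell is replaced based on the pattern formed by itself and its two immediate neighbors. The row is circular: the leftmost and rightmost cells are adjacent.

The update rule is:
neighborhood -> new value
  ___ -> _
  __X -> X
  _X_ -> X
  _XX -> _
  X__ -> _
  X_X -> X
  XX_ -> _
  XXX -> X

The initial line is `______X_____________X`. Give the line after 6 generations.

_____XX____________XX
____X_____________X__
___XX____________XX__
__X_____________X____
_XX____________XX____
X_____________X______

X_____________X______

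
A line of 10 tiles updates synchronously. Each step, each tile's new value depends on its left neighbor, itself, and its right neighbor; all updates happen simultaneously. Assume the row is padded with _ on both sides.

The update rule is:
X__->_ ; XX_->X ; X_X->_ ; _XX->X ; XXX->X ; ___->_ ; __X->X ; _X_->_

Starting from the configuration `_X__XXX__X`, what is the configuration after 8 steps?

XXXXXXX___

X__XXXX_X_
__XXXXX___
_XXXXXX___
XXXXXXX___
XXXXXXX___  (fixed point — unchanged through step 8)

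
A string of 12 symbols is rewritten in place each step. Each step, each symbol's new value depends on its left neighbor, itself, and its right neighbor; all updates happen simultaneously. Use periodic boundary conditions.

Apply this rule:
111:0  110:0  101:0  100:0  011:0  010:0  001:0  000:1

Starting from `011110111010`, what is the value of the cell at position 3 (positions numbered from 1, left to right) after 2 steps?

000000000000
111111111111
position 3 holds 1

1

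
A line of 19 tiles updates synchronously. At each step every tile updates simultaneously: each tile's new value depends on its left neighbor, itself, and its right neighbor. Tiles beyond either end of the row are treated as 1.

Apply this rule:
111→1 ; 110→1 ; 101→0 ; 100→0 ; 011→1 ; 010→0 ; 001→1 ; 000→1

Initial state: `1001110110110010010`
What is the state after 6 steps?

1011110110110100100
1011110110110001001
1011110110110110011
1011110110110110111
1011110110110110111  (fixed point — unchanged through step 6)

1011110110110110111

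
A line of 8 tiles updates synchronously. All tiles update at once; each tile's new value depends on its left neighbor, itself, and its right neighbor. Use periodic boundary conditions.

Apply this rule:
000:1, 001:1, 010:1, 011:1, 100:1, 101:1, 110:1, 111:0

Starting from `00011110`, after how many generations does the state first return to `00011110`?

2

generation 1: 11110011
generation 2: 00011110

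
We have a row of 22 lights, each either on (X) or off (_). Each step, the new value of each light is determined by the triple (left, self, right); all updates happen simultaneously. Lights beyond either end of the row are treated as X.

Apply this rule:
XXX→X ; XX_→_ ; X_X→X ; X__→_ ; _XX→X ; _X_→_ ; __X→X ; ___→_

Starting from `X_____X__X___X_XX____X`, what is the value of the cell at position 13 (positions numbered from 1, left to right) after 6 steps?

_

_____X__X___X_XX____XX
____X__X___X_XX____XXX
___X__X___X_XX____XXXX
__X__X___X_XX____XXXXX
_X__X___X_XX____XXXXXX
X__X___X_XX____XXXXXXX
position 13 holds _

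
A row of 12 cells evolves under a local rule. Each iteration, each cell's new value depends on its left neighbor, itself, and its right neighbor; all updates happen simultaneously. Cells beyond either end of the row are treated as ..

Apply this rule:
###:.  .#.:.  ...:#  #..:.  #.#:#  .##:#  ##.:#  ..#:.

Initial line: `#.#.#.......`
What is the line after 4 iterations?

.#.#..######
..#...#....#
#...#...##..
..#...#.##.#

..#...#.##.#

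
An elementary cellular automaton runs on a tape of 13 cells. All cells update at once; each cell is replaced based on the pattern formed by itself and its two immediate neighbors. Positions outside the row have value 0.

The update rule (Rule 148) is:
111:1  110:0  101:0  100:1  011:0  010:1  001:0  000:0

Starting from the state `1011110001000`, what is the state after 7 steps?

0000001000001

1001101001100
1100001100010
0010000010011
0011000011000
0000100000100
0000110000110
0000001000001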